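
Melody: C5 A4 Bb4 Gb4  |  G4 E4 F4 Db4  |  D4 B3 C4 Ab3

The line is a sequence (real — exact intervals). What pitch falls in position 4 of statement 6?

F2

With 4-note cells, note 4 of each statement runs Gb4, Db4, Ab3.
Carrying that down a 4th forward: Eb3 → Bb2 → F2.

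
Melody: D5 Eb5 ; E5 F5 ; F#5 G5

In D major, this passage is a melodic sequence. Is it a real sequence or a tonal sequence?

Each cell has the same semitone pattern (1,) — intervals are preserved exactly.
And Eb5 lies outside D major, so the sequence is real rather than tonal.

real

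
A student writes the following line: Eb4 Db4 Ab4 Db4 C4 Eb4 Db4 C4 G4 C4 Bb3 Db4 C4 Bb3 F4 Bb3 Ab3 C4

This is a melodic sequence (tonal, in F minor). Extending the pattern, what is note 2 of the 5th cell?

With 6-note cells, note 2 of each statement runs Db4, C4, Bb3.
Each moves down a 2nd. Continuing: Ab3 → G3.

G3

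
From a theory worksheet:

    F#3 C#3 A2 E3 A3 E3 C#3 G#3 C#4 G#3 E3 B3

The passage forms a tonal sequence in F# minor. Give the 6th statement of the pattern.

Taking 4-note groups, the heads are F#3, A3, C#4: the pattern moves up a 3rd.
Carrying on: E4 → G#4 → B4.
So cell 6 is B4 F#4 D4 A4.

B4 F#4 D4 A4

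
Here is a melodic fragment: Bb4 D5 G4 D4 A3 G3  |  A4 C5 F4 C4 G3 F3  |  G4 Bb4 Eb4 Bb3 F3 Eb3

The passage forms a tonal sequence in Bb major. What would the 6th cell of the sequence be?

D4 F4 Bb3 F3 C3 Bb2

With a 6-note motive the entries are Bb4, A4, G4, each down a 2nd from the previous.
Carrying on: F4 → Eb4 → D4.
From D4 the diatonic shape gives D4 F4 Bb3 F3 C3 Bb2.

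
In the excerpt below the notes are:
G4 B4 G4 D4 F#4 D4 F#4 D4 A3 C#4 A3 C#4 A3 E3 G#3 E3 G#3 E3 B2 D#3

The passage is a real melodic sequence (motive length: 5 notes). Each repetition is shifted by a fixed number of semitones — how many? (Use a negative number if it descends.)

-5

With a 5-note motive the entries are G4, D4, A3, E3, each down a 4th from the previous.
Counting half-steps from G4 to D4: -5.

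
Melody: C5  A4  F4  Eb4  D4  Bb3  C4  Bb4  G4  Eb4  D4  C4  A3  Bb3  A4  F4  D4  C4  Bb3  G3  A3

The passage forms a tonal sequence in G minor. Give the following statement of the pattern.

With a 7-note motive the entries are C5, Bb4, A4, each down a 2nd from the previous.
So cell 4 is G4 Eb4 C4 Bb3 A3 F3 G3.

G4 Eb4 C4 Bb3 A3 F3 G3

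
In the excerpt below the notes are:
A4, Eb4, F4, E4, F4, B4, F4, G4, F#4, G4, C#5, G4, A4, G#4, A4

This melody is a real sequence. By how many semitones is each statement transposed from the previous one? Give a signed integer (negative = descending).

2

Unit = 5 notes; the statements start on A4, B4, C#5, moving up a 2nd each time.
A4 to B4 spans +2 semitones.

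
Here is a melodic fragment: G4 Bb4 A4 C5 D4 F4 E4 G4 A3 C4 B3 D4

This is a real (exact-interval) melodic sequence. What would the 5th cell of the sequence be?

Taking 4-note groups, the heads are G4, D4, A3: the pattern moves down a 4th.
Extending down a 4th: E3 → B2.
From B2 the exact shape gives B2 D3 C#3 E3.

B2 D3 C#3 E3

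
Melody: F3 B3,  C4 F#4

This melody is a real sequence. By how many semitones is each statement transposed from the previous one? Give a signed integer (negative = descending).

With a 2-note motive the entries are F3, C4, each up a 5th from the previous.
Counting half-steps from F3 to C4: 7.

7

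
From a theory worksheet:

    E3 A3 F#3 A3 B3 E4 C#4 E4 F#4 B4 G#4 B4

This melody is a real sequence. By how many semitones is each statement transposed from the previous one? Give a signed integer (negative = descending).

Taking 4-note groups, the heads are E3, B3, F#4: the pattern moves up a 5th.
Counting half-steps from E3 to B3: 7.

7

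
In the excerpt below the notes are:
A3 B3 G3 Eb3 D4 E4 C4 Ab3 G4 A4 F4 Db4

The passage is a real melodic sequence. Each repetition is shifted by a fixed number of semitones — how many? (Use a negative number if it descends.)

5

Taking 4-note groups, the heads are A3, D4, G4: the pattern moves up a 4th.
Counting half-steps from A3 to D4: 5.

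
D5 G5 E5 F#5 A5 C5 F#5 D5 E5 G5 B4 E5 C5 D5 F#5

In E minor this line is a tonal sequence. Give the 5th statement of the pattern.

G4 C5 A4 B4 D5

With a 5-note motive the entries are D5, C5, B4, each down a 2nd from the previous.
Carrying on: A4 → G4.
So cell 5 is G4 C5 A4 B4 D5.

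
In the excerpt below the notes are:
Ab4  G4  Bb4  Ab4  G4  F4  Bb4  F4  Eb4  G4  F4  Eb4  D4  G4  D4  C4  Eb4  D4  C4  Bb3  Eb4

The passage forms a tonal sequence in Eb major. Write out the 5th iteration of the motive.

G3 F3 Ab3 G3 F3 Eb3 Ab3

The 7-note cells begin on Ab4, F4, D4 — each down a 3rd from the last.
Continuing the starts: Bb3 → G3.
From G3 the diatonic shape gives G3 F3 Ab3 G3 F3 Eb3 Ab3.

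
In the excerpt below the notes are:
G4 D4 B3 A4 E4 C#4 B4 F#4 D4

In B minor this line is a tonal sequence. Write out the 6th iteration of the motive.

E5 B4 G4

The 3-note cells begin on G4, A4, B4 — each up a 2nd from the last.
Carrying on: C#5 → D5 → E5.
Statement 6 starts on E5 and keeps the same diatonic contour: E5 B4 G4.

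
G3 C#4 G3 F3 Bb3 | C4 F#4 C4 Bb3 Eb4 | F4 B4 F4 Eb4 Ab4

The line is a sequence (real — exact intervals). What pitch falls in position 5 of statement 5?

Grouping in 5s, the 5th note of each cell is Bb3, Eb4, Ab4.
Each moves up a 4th. Continuing: Db5 → Gb5.

Gb5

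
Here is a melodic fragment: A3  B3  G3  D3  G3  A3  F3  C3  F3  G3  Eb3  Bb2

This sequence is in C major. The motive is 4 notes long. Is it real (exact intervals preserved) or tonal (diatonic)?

real

Each cell has the same semitone pattern (2, -4, -5) — intervals are preserved exactly.
And Eb3 lies outside C major, so the sequence is real rather than tonal.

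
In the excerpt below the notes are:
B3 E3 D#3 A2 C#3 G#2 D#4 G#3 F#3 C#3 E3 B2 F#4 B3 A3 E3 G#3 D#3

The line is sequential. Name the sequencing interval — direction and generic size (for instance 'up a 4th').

Unit = 6 notes; the statements start on B3, D#4, F#4, moving up a 3rd each time.
B3 to D#4 is up a 3rd.

up a 3rd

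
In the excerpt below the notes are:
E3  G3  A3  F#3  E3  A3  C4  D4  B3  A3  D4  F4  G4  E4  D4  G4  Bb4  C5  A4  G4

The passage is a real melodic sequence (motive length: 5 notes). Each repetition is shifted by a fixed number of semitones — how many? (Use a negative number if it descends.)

The 5-note cells begin on E3, A3, D4, G4 — each up a 4th from the last.
E3 to A3 spans +5 semitones.

5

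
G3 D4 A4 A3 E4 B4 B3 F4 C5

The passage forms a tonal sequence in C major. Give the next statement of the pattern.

Unit = 3 notes; the statements start on G3, A3, B3, moving up a 2nd each time.
Statement 4 starts on C4 and keeps the same diatonic contour: C4 G4 D5.

C4 G4 D5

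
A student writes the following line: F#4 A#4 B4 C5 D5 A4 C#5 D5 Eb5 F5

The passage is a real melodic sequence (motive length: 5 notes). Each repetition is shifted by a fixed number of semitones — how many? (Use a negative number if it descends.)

Unit = 5 notes; the statements start on F#4, A4, moving up a 3rd each time.
Counting half-steps from F#4 to A4: 3.

3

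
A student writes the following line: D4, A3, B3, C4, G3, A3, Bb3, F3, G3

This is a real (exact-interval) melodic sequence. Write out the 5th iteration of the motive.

With a 3-note motive the entries are D4, C4, Bb3, each down a 2nd from the previous.
Continuing the starts: Ab3 → Gb3.
So cell 5 is Gb3 Db3 Eb3.

Gb3 Db3 Eb3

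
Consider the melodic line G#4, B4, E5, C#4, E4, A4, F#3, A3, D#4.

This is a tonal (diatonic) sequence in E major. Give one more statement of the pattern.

B2 D#3 G#3

Taking 3-note groups, the heads are G#4, C#4, F#3: the pattern moves down a 5th.
From B2 the diatonic shape gives B2 D#3 G#3.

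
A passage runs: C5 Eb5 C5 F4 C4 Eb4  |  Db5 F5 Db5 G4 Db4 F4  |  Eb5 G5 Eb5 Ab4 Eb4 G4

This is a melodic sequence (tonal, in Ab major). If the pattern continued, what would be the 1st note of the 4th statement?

With 6-note cells, note 1 of each statement runs C5, Db5, Eb5.
From Eb5, up a 2nd gives F5.

F5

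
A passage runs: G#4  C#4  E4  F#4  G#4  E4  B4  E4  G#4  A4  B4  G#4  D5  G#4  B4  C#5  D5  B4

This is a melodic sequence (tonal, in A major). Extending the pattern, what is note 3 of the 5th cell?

F#5

Grouping in 6s, the 3rd note of each cell is E4, G#4, B4.
Each moves up a 3rd. Continuing: D5 → F#5.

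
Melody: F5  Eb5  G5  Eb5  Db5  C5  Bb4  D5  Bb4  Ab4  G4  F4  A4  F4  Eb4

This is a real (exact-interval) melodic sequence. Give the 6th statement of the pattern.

With a 5-note motive the entries are F5, C5, G4, each down a 4th from the previous.
Continuing the starts: D4 → A3 → E3.
So cell 6 is E3 D3 F#3 D3 C3.

E3 D3 F#3 D3 C3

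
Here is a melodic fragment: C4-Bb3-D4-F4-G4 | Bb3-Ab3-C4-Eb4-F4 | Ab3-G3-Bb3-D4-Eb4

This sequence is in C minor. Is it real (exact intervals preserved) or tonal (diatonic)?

tonal

Every note is diatonic to C minor.
Cell 1 has -2 semitones from note 1 to 2, but cell 3 has -1 — the interval quality changes while the contour stays the same, which is the hallmark of a tonal sequence.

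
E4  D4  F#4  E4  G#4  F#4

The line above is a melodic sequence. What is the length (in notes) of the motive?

2

6 notes total. Splitting into 3 groups of 2:
E4 D4 | F#4 E4 | G#4 F#4
Every group is a transposition up a 2nd of the one before; no shorter unit works.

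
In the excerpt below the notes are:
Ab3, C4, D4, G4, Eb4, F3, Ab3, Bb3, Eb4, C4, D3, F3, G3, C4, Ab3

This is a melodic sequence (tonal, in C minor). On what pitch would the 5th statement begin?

G2

Unit = 5 notes; the statements start on Ab3, F3, D3, moving down a 3rd each time.
Extending the heads down a 3rd: Bb2 → G2.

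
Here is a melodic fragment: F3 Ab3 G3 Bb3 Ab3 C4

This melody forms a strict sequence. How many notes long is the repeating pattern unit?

There are 6 notes; a 2-note unit gives 3 cells:
F3 Ab3 | G3 Bb3 | Ab3 C4
Every group is a transposition up a 2nd of the one before; no shorter unit works.

2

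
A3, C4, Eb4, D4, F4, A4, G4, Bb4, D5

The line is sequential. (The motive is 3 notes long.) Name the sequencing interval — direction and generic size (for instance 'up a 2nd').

Taking 3-note groups, the heads are A3, D4, G4: the pattern moves up a 4th.
A3 to D4 is up a 4th.

up a 4th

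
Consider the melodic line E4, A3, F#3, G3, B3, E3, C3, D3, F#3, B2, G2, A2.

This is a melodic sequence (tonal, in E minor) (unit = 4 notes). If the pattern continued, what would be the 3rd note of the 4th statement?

The unit is 4 notes. Position-3 pitches of the 3 shown cells: F#3, C3, G2.
One more down a 4th gives D2.

D2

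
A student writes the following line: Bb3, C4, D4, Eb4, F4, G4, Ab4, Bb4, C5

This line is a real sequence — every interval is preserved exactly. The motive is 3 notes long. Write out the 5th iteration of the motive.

Taking 3-note groups, the heads are Bb3, Eb4, Ab4: the pattern moves up a 4th.
Carrying on: Db5 → Gb5.
Statement 5 starts on Gb5 and keeps the same exact contour: Gb5 Ab5 Bb5.

Gb5 Ab5 Bb5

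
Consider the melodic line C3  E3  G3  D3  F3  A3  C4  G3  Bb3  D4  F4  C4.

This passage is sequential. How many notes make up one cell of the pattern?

Try groups of 4 (3 cells in 12 notes):
C3 E3 G3 D3 | F3 A3 C4 G3 | Bb3 D4 F4 C4
Every group is a transposition up a 4th of the one before; no shorter unit works.

4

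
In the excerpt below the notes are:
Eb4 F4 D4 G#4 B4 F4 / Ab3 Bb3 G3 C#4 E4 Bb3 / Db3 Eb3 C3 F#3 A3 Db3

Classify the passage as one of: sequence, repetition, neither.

neither

Note 6 of cell 3 is Db3; if this were a sequence it would be Eb3. No unit length gives a consistent transposition pattern.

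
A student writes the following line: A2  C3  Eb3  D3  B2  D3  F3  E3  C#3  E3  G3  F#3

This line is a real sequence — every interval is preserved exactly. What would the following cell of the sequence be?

Taking 4-note groups, the heads are A2, B2, C#3: the pattern moves up a 2nd.
So cell 4 is D#3 F#3 A3 G#3.

D#3 F#3 A3 G#3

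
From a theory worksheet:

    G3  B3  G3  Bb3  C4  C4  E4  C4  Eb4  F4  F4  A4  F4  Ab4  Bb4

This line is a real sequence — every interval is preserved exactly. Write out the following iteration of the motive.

Bb4 D5 Bb4 Db5 Eb5

The 5-note cells begin on G3, C4, F4 — each up a 4th from the last.
Statement 4 starts on Bb4 and keeps the same exact contour: Bb4 D5 Bb4 Db5 Eb5.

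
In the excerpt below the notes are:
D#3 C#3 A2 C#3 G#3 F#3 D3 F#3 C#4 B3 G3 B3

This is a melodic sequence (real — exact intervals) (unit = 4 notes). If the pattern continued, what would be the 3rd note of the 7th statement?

Eb5

With 4-note cells, note 3 of each statement runs A2, D3, G3.
Each moves up a 4th. Continuing: C4 → F4 → Bb4 → Eb5.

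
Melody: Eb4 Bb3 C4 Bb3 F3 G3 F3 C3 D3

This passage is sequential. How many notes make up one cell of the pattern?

3

9 notes total. Splitting into 3 groups of 3:
Eb4 Bb3 C4 | Bb3 F3 G3 | F3 C3 D3
That's a consistent down a 4th shift per cell, and no other grouping gives one.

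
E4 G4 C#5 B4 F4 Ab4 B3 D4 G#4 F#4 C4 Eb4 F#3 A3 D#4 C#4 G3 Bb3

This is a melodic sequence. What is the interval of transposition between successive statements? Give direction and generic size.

Taking 6-note groups, the heads are E4, B3, F#3: the pattern moves down a 4th.
From E4 to B3: down a 4th.

down a 4th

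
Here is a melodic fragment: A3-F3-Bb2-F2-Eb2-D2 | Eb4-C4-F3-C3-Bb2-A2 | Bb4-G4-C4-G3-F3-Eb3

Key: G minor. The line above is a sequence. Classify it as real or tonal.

tonal

Every note is diatonic to G minor.
Cell 1 has -4 semitones from note 1 to 2, but cell 2 has -3 — the interval quality changes while the contour stays the same, which is the hallmark of a tonal sequence.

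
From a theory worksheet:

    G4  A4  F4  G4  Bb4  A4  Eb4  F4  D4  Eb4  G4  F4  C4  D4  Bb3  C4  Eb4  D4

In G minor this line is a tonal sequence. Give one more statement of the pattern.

A3 Bb3 G3 A3 C4 Bb3

The 6-note cells begin on G4, Eb4, C4 — each down a 3rd from the last.
So cell 4 is A3 Bb3 G3 A3 C4 Bb3.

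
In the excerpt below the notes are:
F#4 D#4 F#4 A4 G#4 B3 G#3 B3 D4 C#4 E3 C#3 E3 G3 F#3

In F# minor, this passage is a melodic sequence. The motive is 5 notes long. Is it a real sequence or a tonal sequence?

real

Each cell has the same semitone pattern (-3, 3, 3, -1) — intervals are preserved exactly.
And D#4 lies outside F# minor, so the sequence is real rather than tonal.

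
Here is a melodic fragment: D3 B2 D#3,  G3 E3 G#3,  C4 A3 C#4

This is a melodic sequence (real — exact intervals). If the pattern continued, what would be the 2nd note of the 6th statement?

C5

The unit is 3 notes. Position-2 pitches of the 3 shown cells: B2, E3, A3.
Each moves up a 4th. Continuing: D4 → G4 → C5.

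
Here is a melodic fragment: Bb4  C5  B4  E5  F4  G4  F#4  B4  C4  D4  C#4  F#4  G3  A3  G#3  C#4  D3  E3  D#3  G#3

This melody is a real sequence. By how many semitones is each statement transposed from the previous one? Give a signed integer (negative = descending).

-5

The 4-note cells begin on Bb4, F4, C4, G3, D3 — each down a 4th from the last.
Bb4→F4 is 65 − 70 = -5 semitones.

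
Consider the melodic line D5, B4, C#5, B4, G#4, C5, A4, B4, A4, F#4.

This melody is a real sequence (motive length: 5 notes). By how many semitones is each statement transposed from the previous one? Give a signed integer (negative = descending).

Taking 5-note groups, the heads are D5, C5: the pattern moves down a 2nd.
D5 to C5 spans -2 semitones.

-2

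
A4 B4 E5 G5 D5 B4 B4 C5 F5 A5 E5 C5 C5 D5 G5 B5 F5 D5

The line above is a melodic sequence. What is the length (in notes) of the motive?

6

There are 18 notes; a 6-note unit gives 3 cells:
A4 B4 E5 G5 D5 B4 | B4 C5 F5 A5 E5 C5 | C5 D5 G5 B5 F5 D5
Every group is a transposition up a 2nd of the one before; no shorter unit works.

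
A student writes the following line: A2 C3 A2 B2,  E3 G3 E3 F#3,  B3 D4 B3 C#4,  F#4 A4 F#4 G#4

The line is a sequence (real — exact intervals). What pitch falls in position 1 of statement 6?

Grouping in 4s, the 1st note of each cell is A2, E3, B3, F#4.
Extending up a 5th: C#5 → G#5.

G#5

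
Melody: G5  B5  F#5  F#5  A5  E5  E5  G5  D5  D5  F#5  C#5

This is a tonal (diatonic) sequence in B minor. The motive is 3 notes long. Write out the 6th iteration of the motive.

B4 D5 A4

The 3-note cells begin on G5, F#5, E5, D5 — each down a 2nd from the last.
Extending down a 2nd: C#5 → B4.
Statement 6 starts on B4 and keeps the same diatonic contour: B4 D5 A4.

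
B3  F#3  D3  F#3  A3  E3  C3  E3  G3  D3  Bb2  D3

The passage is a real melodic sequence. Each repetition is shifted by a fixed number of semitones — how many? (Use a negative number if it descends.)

With a 4-note motive the entries are B3, A3, G3, each down a 2nd from the previous.
B3 to A3 spans -2 semitones.

-2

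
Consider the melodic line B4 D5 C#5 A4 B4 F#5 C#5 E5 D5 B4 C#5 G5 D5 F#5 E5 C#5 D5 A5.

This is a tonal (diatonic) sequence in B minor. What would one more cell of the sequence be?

The 6-note cells begin on B4, C#5, D5 — each up a 2nd from the last.
Statement 4 starts on E5 and keeps the same diatonic contour: E5 G5 F#5 D5 E5 B5.

E5 G5 F#5 D5 E5 B5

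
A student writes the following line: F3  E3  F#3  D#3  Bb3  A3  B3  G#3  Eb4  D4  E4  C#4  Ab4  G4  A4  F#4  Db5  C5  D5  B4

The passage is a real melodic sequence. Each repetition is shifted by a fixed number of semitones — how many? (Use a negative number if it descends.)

Unit = 4 notes; the statements start on F3, Bb3, Eb4, Ab4, Db5, moving up a 4th each time.
F3→Bb3 is 58 − 53 = 5 semitones.

5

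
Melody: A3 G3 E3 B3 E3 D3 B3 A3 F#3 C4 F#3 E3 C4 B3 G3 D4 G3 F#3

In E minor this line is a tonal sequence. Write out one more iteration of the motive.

With a 6-note motive the entries are A3, B3, C4, each up a 2nd from the previous.
From D4 the diatonic shape gives D4 C4 A3 E4 A3 G3.

D4 C4 A3 E4 A3 G3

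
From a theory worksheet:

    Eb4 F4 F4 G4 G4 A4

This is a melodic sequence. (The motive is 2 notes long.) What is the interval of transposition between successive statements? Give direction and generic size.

up a 2nd

The 2-note cells begin on Eb4, F4, G4 — each up a 2nd from the last.
From Eb4 to F4: up a 2nd.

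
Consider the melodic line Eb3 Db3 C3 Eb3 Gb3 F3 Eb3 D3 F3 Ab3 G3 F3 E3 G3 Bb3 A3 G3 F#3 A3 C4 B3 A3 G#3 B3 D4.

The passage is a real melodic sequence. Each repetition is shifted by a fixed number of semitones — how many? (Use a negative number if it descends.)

2

Unit = 5 notes; the statements start on Eb3, F3, G3, A3, B3, moving up a 2nd each time.
Counting half-steps from Eb3 to F3: 2.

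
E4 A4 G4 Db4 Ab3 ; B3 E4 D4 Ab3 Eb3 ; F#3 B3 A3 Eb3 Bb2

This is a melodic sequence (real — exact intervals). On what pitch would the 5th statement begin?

G#2

The 5-note cells begin on E4, B3, F#3 — each down a 4th from the last.
Continuing: C#3 → G#2. Statement 5 starts on G#2.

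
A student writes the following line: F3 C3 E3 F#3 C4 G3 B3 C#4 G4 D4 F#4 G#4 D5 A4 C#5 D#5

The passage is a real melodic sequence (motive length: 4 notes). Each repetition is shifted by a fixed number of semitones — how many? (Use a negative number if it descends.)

7

Unit = 4 notes; the statements start on F3, C4, G4, D5, moving up a 5th each time.
F3→C4 is 60 − 53 = 7 semitones.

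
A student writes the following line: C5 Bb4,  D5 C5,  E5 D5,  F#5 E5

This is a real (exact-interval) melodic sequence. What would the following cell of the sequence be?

G#5 F#5

Taking 2-note groups, the heads are C5, D5, E5, F#5: the pattern moves up a 2nd.
From G#5 the exact shape gives G#5 F#5.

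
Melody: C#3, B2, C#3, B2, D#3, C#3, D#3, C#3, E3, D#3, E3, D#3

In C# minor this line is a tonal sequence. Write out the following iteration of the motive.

Taking 4-note groups, the heads are C#3, D#3, E3: the pattern moves up a 2nd.
From F#3 the diatonic shape gives F#3 E3 F#3 E3.

F#3 E3 F#3 E3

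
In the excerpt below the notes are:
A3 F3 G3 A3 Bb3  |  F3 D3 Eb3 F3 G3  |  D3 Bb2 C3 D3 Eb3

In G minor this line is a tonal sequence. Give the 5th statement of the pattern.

G2 Eb2 F2 G2 A2

Taking 5-note groups, the heads are A3, F3, D3: the pattern moves down a 3rd.
Carrying on: Bb2 → G2.
From G2 the diatonic shape gives G2 Eb2 F2 G2 A2.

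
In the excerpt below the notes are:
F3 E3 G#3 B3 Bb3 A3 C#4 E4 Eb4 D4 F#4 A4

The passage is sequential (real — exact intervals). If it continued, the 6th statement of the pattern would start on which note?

With a 4-note motive the entries are F3, Bb3, Eb4, each up a 4th from the previous.
Extending the heads up a 4th: Ab4 → Db5 → Gb5.

Gb5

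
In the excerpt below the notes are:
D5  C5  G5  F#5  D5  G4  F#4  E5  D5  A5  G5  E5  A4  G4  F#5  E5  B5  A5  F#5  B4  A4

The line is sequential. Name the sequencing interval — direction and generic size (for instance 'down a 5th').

Taking 7-note groups, the heads are D5, E5, F#5: the pattern moves up a 2nd.
D5 to E5 is up a 2nd.

up a 2nd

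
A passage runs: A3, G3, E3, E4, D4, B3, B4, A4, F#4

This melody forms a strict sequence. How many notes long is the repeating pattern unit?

9 notes total. Splitting into 3 groups of 3:
A3 G3 E3 | E4 D4 B3 | B4 A4 F#4
That's a consistent up a 5th shift per cell, and no other grouping gives one.

3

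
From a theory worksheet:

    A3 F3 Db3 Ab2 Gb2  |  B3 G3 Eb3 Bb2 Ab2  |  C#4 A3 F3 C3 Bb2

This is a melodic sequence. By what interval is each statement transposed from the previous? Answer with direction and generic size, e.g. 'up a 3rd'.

Taking 5-note groups, the heads are A3, B3, C#4: the pattern moves up a 2nd.
A3 to B3 is up a 2nd.

up a 2nd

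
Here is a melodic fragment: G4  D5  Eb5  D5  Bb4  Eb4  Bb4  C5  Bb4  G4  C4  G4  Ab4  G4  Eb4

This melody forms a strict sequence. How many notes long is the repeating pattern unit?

15 notes total. Splitting into 3 groups of 5:
G4 D5 Eb5 D5 Bb4 | Eb4 Bb4 C5 Bb4 G4 | C4 G4 Ab4 G4 Eb4
Each cell is the previous one down a 3rd — so the unit is 5 notes.

5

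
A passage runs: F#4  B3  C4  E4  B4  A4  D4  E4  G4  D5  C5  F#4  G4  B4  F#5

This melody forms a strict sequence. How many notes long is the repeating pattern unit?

15 notes total. Splitting into 3 groups of 5:
F#4 B3 C4 E4 B4 | A4 D4 E4 G4 D5 | C5 F#4 G4 B4 F#5
Each cell is the previous one up a 3rd — so the unit is 5 notes.

5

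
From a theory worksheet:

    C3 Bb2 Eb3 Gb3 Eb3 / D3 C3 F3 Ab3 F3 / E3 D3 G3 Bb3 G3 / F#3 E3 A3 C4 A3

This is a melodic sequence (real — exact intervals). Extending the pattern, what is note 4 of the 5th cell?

With 5-note cells, note 4 of each statement runs Gb3, Ab3, Bb3, C4.
One more up a 2nd gives D4.

D4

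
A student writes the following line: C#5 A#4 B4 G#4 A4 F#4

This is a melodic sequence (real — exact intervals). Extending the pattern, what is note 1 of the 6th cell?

Eb4

The unit is 2 notes. Position-1 pitches of the 3 shown cells: C#5, B4, A4.
Carrying that down a 2nd forward: G4 → F4 → Eb4.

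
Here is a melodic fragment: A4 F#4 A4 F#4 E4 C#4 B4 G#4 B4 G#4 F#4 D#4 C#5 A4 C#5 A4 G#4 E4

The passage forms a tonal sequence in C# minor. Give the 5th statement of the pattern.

E5 C#5 E5 C#5 B4 G#4

The 6-note cells begin on A4, B4, C#5 — each up a 2nd from the last.
Carrying on: D#5 → E5.
Statement 5 starts on E5 and keeps the same diatonic contour: E5 C#5 E5 C#5 B4 G#4.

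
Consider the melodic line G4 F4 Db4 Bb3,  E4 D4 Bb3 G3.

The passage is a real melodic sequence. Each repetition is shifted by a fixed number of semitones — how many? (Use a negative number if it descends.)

The 4-note cells begin on G4, E4 — each down a 3rd from the last.
Counting half-steps from G4 to E4: -3.

-3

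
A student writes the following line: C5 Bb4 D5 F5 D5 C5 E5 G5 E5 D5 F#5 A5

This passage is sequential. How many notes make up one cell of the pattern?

Try groups of 4 (3 cells in 12 notes):
C5 Bb4 D5 F5 | D5 C5 E5 G5 | E5 D5 F#5 A5
Each cell is the previous one up a 2nd — so the unit is 4 notes.

4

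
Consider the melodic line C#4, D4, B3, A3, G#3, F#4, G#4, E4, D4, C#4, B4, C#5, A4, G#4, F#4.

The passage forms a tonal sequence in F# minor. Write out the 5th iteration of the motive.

With a 5-note motive the entries are C#4, F#4, B4, each up a 4th from the previous.
Extending up a 4th: E5 → A5.
From A5 the diatonic shape gives A5 B5 G#5 F#5 E5.

A5 B5 G#5 F#5 E5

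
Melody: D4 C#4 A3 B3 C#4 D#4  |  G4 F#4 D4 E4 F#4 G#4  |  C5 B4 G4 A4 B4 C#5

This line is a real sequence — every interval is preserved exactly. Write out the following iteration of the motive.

Taking 6-note groups, the heads are D4, G4, C5: the pattern moves up a 4th.
So cell 4 is F5 E5 C5 D5 E5 F#5.

F5 E5 C5 D5 E5 F#5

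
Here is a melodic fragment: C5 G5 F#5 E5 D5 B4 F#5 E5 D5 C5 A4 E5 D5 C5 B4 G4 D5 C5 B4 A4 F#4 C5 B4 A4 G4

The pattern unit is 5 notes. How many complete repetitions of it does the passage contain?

5

25 notes in groups of 5 gives 25/5 = 5 statements.
Starts: C5, B4, A4, G4, F#4 — each down a 2nd.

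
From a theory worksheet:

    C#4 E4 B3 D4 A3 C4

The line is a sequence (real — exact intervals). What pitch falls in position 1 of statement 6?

The unit is 2 notes. Position-1 pitches of the 3 shown cells: C#4, B3, A3.
Each moves down a 2nd. Continuing: G3 → F3 → Eb3.

Eb3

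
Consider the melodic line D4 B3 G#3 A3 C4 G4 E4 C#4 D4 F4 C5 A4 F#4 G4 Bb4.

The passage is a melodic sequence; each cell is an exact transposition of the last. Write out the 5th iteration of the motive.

Bb5 G5 E5 F5 Ab5

Taking 5-note groups, the heads are D4, G4, C5: the pattern moves up a 4th.
Carrying on: F5 → Bb5.
Statement 5 starts on Bb5 and keeps the same exact contour: Bb5 G5 E5 F5 Ab5.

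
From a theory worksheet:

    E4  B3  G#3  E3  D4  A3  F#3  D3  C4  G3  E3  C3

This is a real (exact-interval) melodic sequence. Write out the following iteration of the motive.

Bb3 F3 D3 Bb2

The 4-note cells begin on E4, D4, C4 — each down a 2nd from the last.
Statement 4 starts on Bb3 and keeps the same exact contour: Bb3 F3 D3 Bb2.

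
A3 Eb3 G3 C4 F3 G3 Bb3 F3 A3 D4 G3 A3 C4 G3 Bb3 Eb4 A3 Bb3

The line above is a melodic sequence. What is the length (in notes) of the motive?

6

There are 18 notes; a 6-note unit gives 3 cells:
A3 Eb3 G3 C4 F3 G3 | Bb3 F3 A3 D4 G3 A3 | C4 G3 Bb3 Eb4 A3 Bb3
That's a consistent up a 2nd shift per cell, and no other grouping gives one.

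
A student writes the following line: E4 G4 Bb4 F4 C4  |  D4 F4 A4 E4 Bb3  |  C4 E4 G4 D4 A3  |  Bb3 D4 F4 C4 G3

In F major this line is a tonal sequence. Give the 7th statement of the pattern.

Unit = 5 notes; the statements start on E4, D4, C4, Bb3, moving down a 2nd each time.
Continuing the starts: A3 → G3 → F3.
Statement 7 starts on F3 and keeps the same diatonic contour: F3 A3 C4 G3 D3.

F3 A3 C4 G3 D3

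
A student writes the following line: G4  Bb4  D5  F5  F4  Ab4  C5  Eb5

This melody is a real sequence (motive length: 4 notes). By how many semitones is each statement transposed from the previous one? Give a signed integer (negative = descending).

Unit = 4 notes; the statements start on G4, F4, moving down a 2nd each time.
G4→F4 is 65 − 67 = -2 semitones.

-2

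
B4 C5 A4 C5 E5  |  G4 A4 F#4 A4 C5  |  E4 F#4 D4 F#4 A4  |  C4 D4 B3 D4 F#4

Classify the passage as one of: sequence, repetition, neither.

sequence

Each 5-note cell is the previous one transposed down a 3rd.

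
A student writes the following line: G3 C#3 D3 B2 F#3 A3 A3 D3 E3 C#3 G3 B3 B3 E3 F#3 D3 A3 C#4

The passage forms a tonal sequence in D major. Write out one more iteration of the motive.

C#4 F#3 G3 E3 B3 D4

Unit = 6 notes; the statements start on G3, A3, B3, moving up a 2nd each time.
From C#4 the diatonic shape gives C#4 F#3 G3 E3 B3 D4.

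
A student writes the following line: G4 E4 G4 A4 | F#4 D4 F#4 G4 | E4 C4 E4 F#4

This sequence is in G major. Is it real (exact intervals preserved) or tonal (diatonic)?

tonal

Every note is diatonic to G major.
Cell 1 has -3 semitones from note 1 to 2, but cell 2 has -4 — the interval quality changes while the contour stays the same, which is the hallmark of a tonal sequence.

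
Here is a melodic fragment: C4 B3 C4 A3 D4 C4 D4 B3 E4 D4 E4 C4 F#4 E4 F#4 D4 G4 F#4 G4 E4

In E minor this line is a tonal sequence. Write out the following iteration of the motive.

Unit = 4 notes; the statements start on C4, D4, E4, F#4, G4, moving up a 2nd each time.
So cell 6 is A4 G4 A4 F#4.

A4 G4 A4 F#4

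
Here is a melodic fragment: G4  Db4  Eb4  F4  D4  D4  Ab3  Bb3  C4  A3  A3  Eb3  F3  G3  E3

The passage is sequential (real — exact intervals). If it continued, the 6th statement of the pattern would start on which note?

Taking 5-note groups, the heads are G4, D4, A3: the pattern moves down a 4th.
Continuing: E3 → B2 → F#2. Statement 6 starts on F#2.

F#2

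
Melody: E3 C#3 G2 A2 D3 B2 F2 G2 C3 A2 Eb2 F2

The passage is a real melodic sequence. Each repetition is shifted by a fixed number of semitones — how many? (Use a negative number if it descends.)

-2

With a 4-note motive the entries are E3, D3, C3, each down a 2nd from the previous.
E3→D3 is 50 − 52 = -2 semitones.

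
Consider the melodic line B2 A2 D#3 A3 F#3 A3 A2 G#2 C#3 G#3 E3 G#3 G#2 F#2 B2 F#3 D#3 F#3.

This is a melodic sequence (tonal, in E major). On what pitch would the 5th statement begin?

E2

With a 6-note motive the entries are B2, A2, G#2, each down a 2nd from the previous.
Continuing: F#2 → E2. Statement 5 starts on E2.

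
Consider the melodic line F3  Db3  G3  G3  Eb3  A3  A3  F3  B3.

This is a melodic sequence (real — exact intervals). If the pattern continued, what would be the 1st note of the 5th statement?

Grouping in 3s, the 1st note of each cell is F3, G3, A3.
Each moves up a 2nd. Continuing: B3 → C#4.

C#4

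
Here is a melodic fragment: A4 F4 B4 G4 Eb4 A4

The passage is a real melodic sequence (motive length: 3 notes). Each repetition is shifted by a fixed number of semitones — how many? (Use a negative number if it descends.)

-2

With a 3-note motive the entries are A4, G4, each down a 2nd from the previous.
A4 to G4 spans -2 semitones.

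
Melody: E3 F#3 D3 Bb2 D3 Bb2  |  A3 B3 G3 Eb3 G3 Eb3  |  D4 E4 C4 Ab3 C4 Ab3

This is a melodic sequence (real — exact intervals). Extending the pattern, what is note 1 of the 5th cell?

C5

With 6-note cells, note 1 of each statement runs E3, A3, D4.
Extending up a 4th: G4 → C5.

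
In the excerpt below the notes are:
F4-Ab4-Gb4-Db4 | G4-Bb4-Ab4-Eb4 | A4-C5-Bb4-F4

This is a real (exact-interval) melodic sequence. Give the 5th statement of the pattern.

C#5 E5 D5 A4

Unit = 4 notes; the statements start on F4, G4, A4, moving up a 2nd each time.
Extending up a 2nd: B4 → C#5.
Statement 5 starts on C#5 and keeps the same exact contour: C#5 E5 D5 A4.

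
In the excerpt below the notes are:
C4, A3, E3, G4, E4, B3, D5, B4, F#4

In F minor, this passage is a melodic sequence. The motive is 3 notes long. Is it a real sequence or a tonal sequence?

Each cell has the same semitone pattern (-3, -5) — intervals are preserved exactly.
And A3 lies outside F minor, so the sequence is real rather than tonal.

real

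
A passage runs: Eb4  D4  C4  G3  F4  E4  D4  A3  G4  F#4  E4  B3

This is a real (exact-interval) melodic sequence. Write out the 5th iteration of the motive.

The 4-note cells begin on Eb4, F4, G4 — each up a 2nd from the last.
Extending up a 2nd: A4 → B4.
So cell 5 is B4 A#4 G#4 D#4.

B4 A#4 G#4 D#4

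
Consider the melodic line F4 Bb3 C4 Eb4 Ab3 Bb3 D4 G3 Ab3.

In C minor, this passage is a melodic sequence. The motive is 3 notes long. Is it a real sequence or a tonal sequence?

Every note is diatonic to C minor.
Cell 1 has +2 semitones from note 2 to 3, but cell 3 has +1 — the interval quality changes while the contour stays the same, which is the hallmark of a tonal sequence.

tonal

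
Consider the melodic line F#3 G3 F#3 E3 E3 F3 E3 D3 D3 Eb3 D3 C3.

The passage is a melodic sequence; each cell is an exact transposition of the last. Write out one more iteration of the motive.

C3 Db3 C3 Bb2

With a 4-note motive the entries are F#3, E3, D3, each down a 2nd from the previous.
From C3 the exact shape gives C3 Db3 C3 Bb2.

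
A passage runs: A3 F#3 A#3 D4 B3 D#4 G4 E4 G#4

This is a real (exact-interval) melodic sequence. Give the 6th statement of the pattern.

Bb5 G5 B5

Taking 3-note groups, the heads are A3, D4, G4: the pattern moves up a 4th.
Continuing the starts: C5 → F5 → Bb5.
So cell 6 is Bb5 G5 B5.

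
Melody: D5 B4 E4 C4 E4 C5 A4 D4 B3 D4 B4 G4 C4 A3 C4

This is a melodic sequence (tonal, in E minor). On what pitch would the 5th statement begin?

Taking 5-note groups, the heads are D5, C5, B4: the pattern moves down a 2nd.
Continuing: A4 → G4. Statement 5 starts on G4.

G4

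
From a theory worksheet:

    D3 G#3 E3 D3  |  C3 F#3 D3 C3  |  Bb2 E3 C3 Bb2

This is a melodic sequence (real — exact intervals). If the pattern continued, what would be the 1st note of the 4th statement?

Ab2

The unit is 4 notes. Position-1 pitches of the 3 shown cells: D3, C3, Bb2.
One more down a 2nd gives Ab2.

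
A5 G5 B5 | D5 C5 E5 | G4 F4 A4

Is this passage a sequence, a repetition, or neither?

Each 3-note cell is the previous one transposed down a 5th.

sequence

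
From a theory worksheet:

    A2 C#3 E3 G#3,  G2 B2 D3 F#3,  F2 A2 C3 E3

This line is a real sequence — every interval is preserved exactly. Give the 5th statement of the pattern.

Db2 F2 Ab2 C3

Unit = 4 notes; the statements start on A2, G2, F2, moving down a 2nd each time.
Continuing the starts: Eb2 → Db2.
So cell 5 is Db2 F2 Ab2 C3.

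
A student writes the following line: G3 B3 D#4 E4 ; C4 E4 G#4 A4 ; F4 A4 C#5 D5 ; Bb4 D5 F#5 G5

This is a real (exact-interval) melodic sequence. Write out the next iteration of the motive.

The 4-note cells begin on G3, C4, F4, Bb4 — each up a 4th from the last.
Statement 5 starts on Eb5 and keeps the same exact contour: Eb5 G5 B5 C6.

Eb5 G5 B5 C6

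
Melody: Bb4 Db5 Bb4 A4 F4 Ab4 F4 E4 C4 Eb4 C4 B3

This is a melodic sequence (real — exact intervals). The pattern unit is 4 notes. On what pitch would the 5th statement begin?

D3

The 4-note cells begin on Bb4, F4, C4 — each down a 4th from the last.
Continuing: G3 → D3. Statement 5 starts on D3.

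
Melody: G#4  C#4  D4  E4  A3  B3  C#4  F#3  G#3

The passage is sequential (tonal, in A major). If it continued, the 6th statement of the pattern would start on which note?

D3

Taking 3-note groups, the heads are G#4, E4, C#4: the pattern moves down a 3rd.
Extending the heads down a 3rd: A3 → F#3 → D3.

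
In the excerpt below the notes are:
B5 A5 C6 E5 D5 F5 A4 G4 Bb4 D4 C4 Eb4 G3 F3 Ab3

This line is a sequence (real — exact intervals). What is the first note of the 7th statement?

Unit = 3 notes; the statements start on B5, E5, A4, D4, G3, moving down a 5th each time.
Continuing: C3 → F2. Statement 7 starts on F2.

F2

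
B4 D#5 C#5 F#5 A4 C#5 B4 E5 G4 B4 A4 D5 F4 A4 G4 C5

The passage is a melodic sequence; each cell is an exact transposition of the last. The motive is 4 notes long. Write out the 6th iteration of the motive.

Db4 F4 Eb4 Ab4

Taking 4-note groups, the heads are B4, A4, G4, F4: the pattern moves down a 2nd.
Carrying on: Eb4 → Db4.
So cell 6 is Db4 F4 Eb4 Ab4.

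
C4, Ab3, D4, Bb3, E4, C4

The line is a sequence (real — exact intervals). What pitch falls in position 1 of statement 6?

Grouping in 2s, the 1st note of each cell is C4, D4, E4.
Extending up a 2nd: F#4 → G#4 → A#4.

A#4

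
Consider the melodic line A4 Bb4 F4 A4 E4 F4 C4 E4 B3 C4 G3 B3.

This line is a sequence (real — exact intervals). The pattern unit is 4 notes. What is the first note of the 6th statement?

G#2

Taking 4-note groups, the heads are A4, E4, B3: the pattern moves down a 4th.
Extending the heads down a 4th: F#3 → C#3 → G#2.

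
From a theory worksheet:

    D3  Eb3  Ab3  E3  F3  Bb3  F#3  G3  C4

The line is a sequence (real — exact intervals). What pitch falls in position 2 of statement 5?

B3

Grouping in 3s, the 2nd note of each cell is Eb3, F3, G3.
Extending up a 2nd: A3 → B3.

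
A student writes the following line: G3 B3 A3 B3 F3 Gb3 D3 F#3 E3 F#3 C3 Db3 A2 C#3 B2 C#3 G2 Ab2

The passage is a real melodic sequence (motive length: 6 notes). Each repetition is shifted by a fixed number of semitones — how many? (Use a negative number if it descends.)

-5

With a 6-note motive the entries are G3, D3, A2, each down a 4th from the previous.
G3→D3 is 50 − 55 = -5 semitones.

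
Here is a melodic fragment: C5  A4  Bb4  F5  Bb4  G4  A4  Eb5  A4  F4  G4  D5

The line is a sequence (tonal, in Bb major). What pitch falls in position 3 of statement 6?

D4

With 4-note cells, note 3 of each statement runs Bb4, A4, G4.
Each moves down a 2nd. Continuing: F4 → Eb4 → D4.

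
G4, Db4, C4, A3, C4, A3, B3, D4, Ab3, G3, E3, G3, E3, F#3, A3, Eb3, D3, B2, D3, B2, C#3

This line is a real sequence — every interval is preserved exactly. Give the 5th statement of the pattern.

B2 F2 E2 C#2 E2 C#2 D#2

Unit = 7 notes; the statements start on G4, D4, A3, moving down a 4th each time.
Carrying on: E3 → B2.
From B2 the exact shape gives B2 F2 E2 C#2 E2 C#2 D#2.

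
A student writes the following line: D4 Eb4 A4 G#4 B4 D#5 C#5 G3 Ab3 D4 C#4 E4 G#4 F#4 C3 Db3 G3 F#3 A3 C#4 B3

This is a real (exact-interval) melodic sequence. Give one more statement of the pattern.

Taking 7-note groups, the heads are D4, G3, C3: the pattern moves down a 5th.
From F2 the exact shape gives F2 Gb2 C3 B2 D3 F#3 E3.

F2 Gb2 C3 B2 D3 F#3 E3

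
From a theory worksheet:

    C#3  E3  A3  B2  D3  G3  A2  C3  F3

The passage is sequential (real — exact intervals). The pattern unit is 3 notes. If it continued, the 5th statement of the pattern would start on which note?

Taking 3-note groups, the heads are C#3, B2, A2: the pattern moves down a 2nd.
Extending the heads down a 2nd: G2 → F2.

F2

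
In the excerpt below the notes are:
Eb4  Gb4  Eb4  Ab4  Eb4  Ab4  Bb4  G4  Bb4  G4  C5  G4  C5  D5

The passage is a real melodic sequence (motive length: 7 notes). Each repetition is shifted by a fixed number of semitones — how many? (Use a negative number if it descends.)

Taking 7-note groups, the heads are Eb4, G4: the pattern moves up a 3rd.
Counting half-steps from Eb4 to G4: 4.

4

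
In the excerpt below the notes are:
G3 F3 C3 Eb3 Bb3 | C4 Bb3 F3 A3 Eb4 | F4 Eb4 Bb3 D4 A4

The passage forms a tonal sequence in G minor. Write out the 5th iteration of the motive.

Eb5 D5 A4 C5 G5

The 5-note cells begin on G3, C4, F4 — each up a 4th from the last.
Carrying on: Bb4 → Eb5.
So cell 5 is Eb5 D5 A4 C5 G5.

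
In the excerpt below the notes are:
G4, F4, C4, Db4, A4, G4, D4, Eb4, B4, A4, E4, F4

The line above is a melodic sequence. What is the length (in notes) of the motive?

12 notes total. Splitting into 3 groups of 4:
G4 F4 C4 Db4 | A4 G4 D4 Eb4 | B4 A4 E4 F4
Every group is a transposition up a 2nd of the one before; no shorter unit works.

4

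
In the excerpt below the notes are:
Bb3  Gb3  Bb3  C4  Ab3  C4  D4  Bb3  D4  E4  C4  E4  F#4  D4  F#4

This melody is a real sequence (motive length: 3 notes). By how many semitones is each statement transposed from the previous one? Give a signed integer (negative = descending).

2

The 3-note cells begin on Bb3, C4, D4, E4, F#4 — each up a 2nd from the last.
Bb3 to C4 spans +2 semitones.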